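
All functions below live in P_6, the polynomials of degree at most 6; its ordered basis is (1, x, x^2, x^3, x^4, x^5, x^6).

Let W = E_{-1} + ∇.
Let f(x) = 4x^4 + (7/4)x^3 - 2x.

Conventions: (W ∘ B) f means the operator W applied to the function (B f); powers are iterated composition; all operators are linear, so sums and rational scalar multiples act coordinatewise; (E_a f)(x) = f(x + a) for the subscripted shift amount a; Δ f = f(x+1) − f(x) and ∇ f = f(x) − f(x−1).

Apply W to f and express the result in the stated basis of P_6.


the result is g(x) = 4x^4 + (7/4)x^3 - 2x

E_{-1} f = 4x^4 - (57/4)x^3 + (75/4)x^2 - (51/4)x + 17/4
∇ f = 16x^3 - (75/4)x^2 + (43/4)x - 17/4
(E_{-1} + ∇) f = 4x^4 + (7/4)x^3 - 2x


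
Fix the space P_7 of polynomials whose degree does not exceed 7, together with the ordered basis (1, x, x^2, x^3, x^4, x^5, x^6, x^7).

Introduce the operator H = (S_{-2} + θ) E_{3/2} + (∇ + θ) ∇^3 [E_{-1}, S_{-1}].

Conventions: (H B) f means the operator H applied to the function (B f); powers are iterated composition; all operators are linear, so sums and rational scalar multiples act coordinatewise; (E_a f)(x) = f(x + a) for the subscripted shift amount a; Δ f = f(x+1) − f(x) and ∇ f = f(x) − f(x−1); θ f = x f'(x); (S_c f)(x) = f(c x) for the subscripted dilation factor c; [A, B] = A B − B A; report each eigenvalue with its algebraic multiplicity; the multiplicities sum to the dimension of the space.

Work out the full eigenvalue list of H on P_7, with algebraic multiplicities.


λ = -121 (multiplicity 1), λ = -27 (multiplicity 1), λ = -5 (multiplicity 1), λ = -1 (multiplicity 1), λ = 1 (multiplicity 1), λ = 6 (multiplicity 1), λ = 20 (multiplicity 1), λ = 70 (multiplicity 1)

image of 1: 1
image of x: -x + 3/2
image of x^2: 6x^2 - 3x + 9/4
image of x^3: -5x^3 + 27x^2 - (27/4)x + 27/8
image of x^4: 20x^4 - 30x^3 + 81x^2 - (27/2)x + 81/16
image of x^5: -27x^5 + 150x^4 - (225/2)x^3 + (405/2)x^2 + (3435/16)x + 7923/32
image of x^6: 70x^6 - 243x^5 + 675x^4 - (675/2)x^3 - (7875/8)x^2 + (10791/16)x + 185049/64
image of x^7: -121x^7 + 735x^6 - (5103/4)x^5 + (4725/2)x^4 + (66465/16)x^3 - (145971/16)x^2 - (381423/64)x + 3012747/128
the matrix is upper triangular; its diagonal is (1, -1, 6, -5, 20, -27, 70, -121)
for a triangular matrix the eigenvalues are the diagonal entries, with algebraic multiplicity their repetition count


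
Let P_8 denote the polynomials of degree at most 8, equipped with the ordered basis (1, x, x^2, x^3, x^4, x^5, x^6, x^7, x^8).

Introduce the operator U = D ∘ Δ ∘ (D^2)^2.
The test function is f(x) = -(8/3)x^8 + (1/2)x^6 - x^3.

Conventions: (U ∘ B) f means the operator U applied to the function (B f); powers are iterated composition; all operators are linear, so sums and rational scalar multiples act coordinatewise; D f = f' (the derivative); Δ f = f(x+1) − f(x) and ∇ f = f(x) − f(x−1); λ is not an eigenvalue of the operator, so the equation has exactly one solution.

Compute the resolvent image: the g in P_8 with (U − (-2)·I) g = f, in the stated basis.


g(x) = -(4/3)x^8 + (1/4)x^6 - (1/2)x^3 + 13440x^2 + 13440x + 4390

write g with unknown coordinates in the stated basis and equate coefficients in (U − (-2)·I) g = f
solving from the highest basis element down gives g = -(4/3)x^8 + (1/4)x^6 - (1/2)x^3 + 13440x^2 + 13440x + 4390
check: U g = -26880x^2 - 26880x - 8780
so U g − (-2)·g = -(8/3)x^8 + (1/2)x^6 - x^3 = f ✓


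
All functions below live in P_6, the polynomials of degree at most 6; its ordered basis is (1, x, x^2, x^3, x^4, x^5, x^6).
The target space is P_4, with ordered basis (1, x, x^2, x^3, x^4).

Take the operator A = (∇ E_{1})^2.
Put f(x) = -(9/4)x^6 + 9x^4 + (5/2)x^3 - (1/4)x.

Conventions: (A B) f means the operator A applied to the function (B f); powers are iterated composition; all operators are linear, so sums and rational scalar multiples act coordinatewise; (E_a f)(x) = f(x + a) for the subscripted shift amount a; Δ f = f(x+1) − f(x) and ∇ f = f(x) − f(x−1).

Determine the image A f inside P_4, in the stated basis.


E_{1} f = -(9/4)x^6 - (27/2)x^5 - (99/4)x^4 - (13/2)x^3 + (111/4)x^2 + (119/4)x + 9
∇ E_{1} f = -(27/2)x^5 - (135/4)x^4 - 9x^3 + (111/4)x^2 + 30x + 9
E_{1} (∇ E_{1}) f = -(27/2)x^5 - (405/4)x^4 - 279x^3 - (1347/4)x^2 - 144x + 21/2
∇ E_{1} (∇ E_{1}) f = -(135/2)x^4 - 270x^3 - (729/2)x^2 - 174x + 3/2

g(x) = -(135/2)x^4 - 270x^3 - (729/2)x^2 - 174x + 3/2


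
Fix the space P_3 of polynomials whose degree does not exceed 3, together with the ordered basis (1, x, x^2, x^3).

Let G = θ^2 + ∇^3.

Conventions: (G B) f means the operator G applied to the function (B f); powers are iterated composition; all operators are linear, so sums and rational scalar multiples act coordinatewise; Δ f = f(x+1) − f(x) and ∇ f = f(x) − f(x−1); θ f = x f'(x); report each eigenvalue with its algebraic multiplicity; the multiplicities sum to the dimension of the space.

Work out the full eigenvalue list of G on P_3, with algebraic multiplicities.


image of 1: 0
image of x: x
image of x^2: 4x^2
image of x^3: 9x^3 + 6
the matrix is upper triangular; its diagonal is (0, 1, 4, 9)
for a triangular matrix the eigenvalues are the diagonal entries, with algebraic multiplicity their repetition count

λ = 0 (multiplicity 1), λ = 1 (multiplicity 1), λ = 4 (multiplicity 1), λ = 9 (multiplicity 1)


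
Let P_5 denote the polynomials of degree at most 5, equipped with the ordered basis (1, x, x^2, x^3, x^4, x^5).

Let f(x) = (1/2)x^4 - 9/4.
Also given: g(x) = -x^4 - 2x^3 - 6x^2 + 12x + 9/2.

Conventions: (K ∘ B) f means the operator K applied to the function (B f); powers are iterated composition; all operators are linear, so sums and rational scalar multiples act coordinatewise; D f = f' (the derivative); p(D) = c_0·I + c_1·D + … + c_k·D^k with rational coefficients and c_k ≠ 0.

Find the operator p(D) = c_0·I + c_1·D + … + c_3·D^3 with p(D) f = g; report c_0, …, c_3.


c_0 = -2, c_1 = -1, c_2 = -1, c_3 = 1

D^0 f = (1/2)x^4 - 9/4
D^1 f = 2x^3
D^2 f = 6x^2
D^3 f = 12x
matching coefficients of g against c_0 f + c_1 Df + … from the top degree down determines the c_i
solution: c_0 = -2, c_1 = -1, c_2 = -1, c_3 = 1


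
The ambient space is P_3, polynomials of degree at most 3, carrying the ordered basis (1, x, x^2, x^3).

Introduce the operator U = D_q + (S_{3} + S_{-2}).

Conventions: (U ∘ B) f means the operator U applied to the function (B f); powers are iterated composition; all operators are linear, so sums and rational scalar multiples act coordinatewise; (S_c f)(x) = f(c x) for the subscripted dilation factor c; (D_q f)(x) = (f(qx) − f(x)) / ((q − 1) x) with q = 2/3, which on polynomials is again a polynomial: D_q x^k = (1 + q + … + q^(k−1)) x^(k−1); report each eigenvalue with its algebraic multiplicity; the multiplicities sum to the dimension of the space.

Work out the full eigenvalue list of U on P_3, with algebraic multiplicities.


λ = 1 (multiplicity 1), λ = 2 (multiplicity 1), λ = 13 (multiplicity 1), λ = 19 (multiplicity 1)

image of 1: 2
image of x: x + 1
image of x^2: 13x^2 + (5/3)x
image of x^3: 19x^3 + (19/9)x^2
the matrix is upper triangular; its diagonal is (2, 1, 13, 19)
for a triangular matrix the eigenvalues are the diagonal entries, with algebraic multiplicity their repetition count


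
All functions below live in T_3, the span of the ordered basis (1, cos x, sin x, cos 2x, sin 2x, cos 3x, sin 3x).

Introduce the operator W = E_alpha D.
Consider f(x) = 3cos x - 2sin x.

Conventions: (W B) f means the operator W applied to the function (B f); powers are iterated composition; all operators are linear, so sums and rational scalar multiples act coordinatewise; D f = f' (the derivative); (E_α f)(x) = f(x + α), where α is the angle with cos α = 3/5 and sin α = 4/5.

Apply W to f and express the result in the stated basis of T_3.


D f = -2cos x - 3sin x
E_alpha D f = -(18/5)cos x - (1/5)sin x

the result is g(x) = -(18/5)cos x - (1/5)sin x


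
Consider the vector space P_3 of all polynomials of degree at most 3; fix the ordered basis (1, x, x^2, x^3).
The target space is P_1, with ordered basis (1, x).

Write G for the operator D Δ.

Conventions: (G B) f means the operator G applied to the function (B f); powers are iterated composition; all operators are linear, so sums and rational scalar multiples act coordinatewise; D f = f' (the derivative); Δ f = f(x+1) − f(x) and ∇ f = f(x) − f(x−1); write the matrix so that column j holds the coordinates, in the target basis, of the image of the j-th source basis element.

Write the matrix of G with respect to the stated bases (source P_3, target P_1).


image of 1: 0
image of x: 0
image of x^2: 2
image of x^3: 6x + 3
each image's coordinates form column j of the matrix

the matrix is [[0, 0, 2, 3]; [0, 0, 0, 6]] (rows listed top to bottom)


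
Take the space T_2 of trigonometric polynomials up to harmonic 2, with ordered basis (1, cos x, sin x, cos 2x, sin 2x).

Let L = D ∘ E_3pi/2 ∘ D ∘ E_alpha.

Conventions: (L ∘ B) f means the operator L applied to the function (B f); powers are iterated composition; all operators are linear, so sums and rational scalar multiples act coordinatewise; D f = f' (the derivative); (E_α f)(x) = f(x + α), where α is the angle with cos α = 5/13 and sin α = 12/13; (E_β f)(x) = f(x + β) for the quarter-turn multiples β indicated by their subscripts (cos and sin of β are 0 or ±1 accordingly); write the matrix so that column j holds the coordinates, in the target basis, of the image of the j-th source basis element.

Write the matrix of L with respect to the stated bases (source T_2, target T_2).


the matrix is [[0, 0, 0, 0, 0]; [0, -12/13, 5/13, 0, 0]; [0, -5/13, -12/13, 0, 0]; [0, 0, 0, -476/169, 480/169]; [0, 0, 0, -480/169, -476/169]] (rows listed top to bottom)

image of 1: 0
image of cos x: -(12/13)cos x - (5/13)sin x
image of sin x: (5/13)cos x - (12/13)sin x
image of cos 2x: -(476/169)cos 2x - (480/169)sin 2x
image of sin 2x: (480/169)cos 2x - (476/169)sin 2x
each image's coordinates form column j of the matrix


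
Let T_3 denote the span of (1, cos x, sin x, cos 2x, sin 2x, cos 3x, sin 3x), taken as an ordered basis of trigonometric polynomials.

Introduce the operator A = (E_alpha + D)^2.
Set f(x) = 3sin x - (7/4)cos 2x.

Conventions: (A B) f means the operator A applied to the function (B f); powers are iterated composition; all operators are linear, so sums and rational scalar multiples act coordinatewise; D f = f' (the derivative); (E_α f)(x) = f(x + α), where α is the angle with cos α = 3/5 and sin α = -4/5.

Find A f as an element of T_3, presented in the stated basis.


E_alpha f = -(12/5)cos x + (9/5)sin x + (49/100)cos 2x - (42/25)sin 2x
D f = 3cos x + (7/2)sin 2x
(E_alpha + D) f = (3/5)cos x + (9/5)sin x + (49/100)cos 2x + (91/50)sin 2x
E_alpha (E_alpha + D) f = -(27/25)cos x + (39/25)sin x - (4711/2500)cos 2x - (49/1250)sin 2x
D (E_alpha + D) f = (9/5)cos x - (3/5)sin x + (91/25)cos 2x - (49/50)sin 2x
(E_alpha + D) (E_alpha + D) f = (18/25)cos x + (24/25)sin x + (4389/2500)cos 2x - (637/625)sin 2x

the result is g(x) = (18/25)cos x + (24/25)sin x + (4389/2500)cos 2x - (637/625)sin 2x


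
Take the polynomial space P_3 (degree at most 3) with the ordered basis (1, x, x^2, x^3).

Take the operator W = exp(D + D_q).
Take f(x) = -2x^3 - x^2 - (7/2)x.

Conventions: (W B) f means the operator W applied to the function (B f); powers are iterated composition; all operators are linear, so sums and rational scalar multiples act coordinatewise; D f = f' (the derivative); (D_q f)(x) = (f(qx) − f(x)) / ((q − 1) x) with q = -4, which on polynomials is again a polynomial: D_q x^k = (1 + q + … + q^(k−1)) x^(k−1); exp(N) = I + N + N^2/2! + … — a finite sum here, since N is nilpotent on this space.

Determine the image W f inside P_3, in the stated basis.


order-1 term: -32x^2 + x - 7
order-2 term: 16x + 1
order-3 term: 32/3
the series for exp(D + D_q) f terminates at order 3
exp(D + D_q) f = -2x^3 - 33x^2 + (27/2)x + 14/3

the image equals g(x) = -2x^3 - 33x^2 + (27/2)x + 14/3


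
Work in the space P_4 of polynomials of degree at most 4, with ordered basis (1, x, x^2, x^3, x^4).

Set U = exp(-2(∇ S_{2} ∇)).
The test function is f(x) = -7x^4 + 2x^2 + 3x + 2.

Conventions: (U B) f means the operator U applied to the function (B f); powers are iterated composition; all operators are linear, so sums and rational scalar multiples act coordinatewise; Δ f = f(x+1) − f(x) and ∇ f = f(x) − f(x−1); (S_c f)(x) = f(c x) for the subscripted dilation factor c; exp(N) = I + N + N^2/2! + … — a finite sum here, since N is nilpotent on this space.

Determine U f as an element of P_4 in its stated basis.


order-1 term: 1344x^2 - 2016x + 880
order-2 term: -5376
the series for exp(-2(∇ S_{2} ∇)) f terminates at order 2
exp(-2(∇ S_{2} ∇)) f = -7x^4 + 1346x^2 - 2013x - 4494

the image equals g(x) = -7x^4 + 1346x^2 - 2013x - 4494


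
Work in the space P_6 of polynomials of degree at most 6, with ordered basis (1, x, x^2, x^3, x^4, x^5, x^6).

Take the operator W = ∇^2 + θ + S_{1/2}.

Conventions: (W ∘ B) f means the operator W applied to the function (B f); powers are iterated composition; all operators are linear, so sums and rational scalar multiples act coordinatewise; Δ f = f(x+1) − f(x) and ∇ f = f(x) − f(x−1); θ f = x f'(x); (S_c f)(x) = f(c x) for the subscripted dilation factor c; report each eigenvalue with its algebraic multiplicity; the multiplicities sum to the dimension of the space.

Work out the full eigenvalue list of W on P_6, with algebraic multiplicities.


λ = 1 (multiplicity 1), λ = 3/2 (multiplicity 1), λ = 9/4 (multiplicity 1), λ = 25/8 (multiplicity 1), λ = 65/16 (multiplicity 1), λ = 161/32 (multiplicity 1), λ = 385/64 (multiplicity 1)

image of 1: 1
image of x: (3/2)x
image of x^2: (9/4)x^2 + 2
image of x^3: (25/8)x^3 + 6x - 6
image of x^4: (65/16)x^4 + 12x^2 - 24x + 14
image of x^5: (161/32)x^5 + 20x^3 - 60x^2 + 70x - 30
image of x^6: (385/64)x^6 + 30x^4 - 120x^3 + 210x^2 - 180x + 62
the matrix is upper triangular; its diagonal is (1, 3/2, 9/4, 25/8, 65/16, 161/32, 385/64)
for a triangular matrix the eigenvalues are the diagonal entries, with algebraic multiplicity their repetition count


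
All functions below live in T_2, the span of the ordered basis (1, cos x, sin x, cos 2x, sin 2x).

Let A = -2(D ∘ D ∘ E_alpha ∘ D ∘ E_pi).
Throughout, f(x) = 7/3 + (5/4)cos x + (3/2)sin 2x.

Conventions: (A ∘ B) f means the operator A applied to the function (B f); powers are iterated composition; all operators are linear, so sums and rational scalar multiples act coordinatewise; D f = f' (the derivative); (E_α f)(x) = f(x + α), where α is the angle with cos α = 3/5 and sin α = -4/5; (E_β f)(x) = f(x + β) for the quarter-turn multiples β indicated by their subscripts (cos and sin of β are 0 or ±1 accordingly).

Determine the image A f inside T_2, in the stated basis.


E_pi f = 7/3 - (5/4)cos x + (3/2)sin 2x
D E_pi f = (5/4)sin x + 3cos 2x
E_alpha (D ∘ E_pi) f = -cos x + (3/4)sin x - (21/25)cos 2x + (72/25)sin 2x
D E_alpha (D ∘ E_pi) f = (3/4)cos x + sin x + (144/25)cos 2x + (42/25)sin 2x
D (D ∘ E_alpha) (D ∘ E_pi) f = cos x - (3/4)sin x + (84/25)cos 2x - (288/25)sin 2x
(-2(D ∘ D ∘ E_alpha ∘ D ∘ E_pi)) f = -2cos x + (3/2)sin x - (168/25)cos 2x + (576/25)sin 2x

the image equals g(x) = -2cos x + (3/2)sin x - (168/25)cos 2x + (576/25)sin 2x


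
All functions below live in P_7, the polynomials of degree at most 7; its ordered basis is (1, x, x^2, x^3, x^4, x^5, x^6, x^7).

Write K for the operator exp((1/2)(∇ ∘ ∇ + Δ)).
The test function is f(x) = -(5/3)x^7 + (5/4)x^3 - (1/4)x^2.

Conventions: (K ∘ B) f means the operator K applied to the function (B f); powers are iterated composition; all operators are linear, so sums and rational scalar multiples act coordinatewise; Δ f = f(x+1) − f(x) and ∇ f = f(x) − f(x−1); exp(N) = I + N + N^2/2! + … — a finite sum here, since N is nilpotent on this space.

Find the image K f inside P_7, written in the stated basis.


order-1 term: -(35/6)x^6 - (105/2)x^5 + (875/6)x^4 - (875/2)x^3 + (4075/8)x^2 - (2897/8)x + 302/3
order-2 term: -(35/4)x^5 - (525/4)x^4 - (1225/12)x^3 + (2625/4)x^2 - (105095/48)x + 1674
order-3 term: -(175/24)x^4 - (525/4)x^3 - (2975/8)x^2 + (1575/4)x - 22805/96
order-4 term: -(175/48)x^3 - (525/8)x^2 - (10675/48)x - 175/8
order-5 term: -(35/32)x^2 - (525/32)x - 1925/48
order-6 term: -(35/192)x - 105/64
order-7 term: -5/384
the series for exp((1/2)(∇ ∘ ∇ + Δ)) f terminates at order 7
exp((1/2)(∇ ∘ ∇ + Δ)) f = -(5/3)x^7 - (35/6)x^6 - (245/4)x^5 + (175/24)x^4 - (32315/48)x^3 + (23257/32)x^2 - (460193/192)x + 565817/384

the result is g(x) = -(5/3)x^7 - (35/6)x^6 - (245/4)x^5 + (175/24)x^4 - (32315/48)x^3 + (23257/32)x^2 - (460193/192)x + 565817/384


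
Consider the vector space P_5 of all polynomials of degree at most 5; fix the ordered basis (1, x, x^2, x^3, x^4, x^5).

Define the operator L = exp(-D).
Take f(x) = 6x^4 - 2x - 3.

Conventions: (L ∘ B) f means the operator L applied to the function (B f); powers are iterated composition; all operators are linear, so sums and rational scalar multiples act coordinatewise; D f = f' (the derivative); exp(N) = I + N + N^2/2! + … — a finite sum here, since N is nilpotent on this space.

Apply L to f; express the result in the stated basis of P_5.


order-1 term: -24x^3 + 2
order-2 term: 36x^2
order-3 term: -24x
order-4 term: 6
the series for exp(-D) f terminates at order 4
exp(-D) f = 6x^4 - 24x^3 + 36x^2 - 26x + 5

g(x) = 6x^4 - 24x^3 + 36x^2 - 26x + 5


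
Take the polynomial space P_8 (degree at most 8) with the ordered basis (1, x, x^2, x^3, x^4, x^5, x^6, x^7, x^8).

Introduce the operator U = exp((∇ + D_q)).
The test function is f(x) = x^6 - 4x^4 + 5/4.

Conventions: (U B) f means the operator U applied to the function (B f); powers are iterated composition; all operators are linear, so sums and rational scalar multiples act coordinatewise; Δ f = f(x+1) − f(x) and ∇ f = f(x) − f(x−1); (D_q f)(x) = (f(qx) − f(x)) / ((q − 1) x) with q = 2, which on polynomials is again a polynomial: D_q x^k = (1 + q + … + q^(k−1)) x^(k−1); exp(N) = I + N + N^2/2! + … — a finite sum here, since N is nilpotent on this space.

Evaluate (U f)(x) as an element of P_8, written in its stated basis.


order-1 term: 69x^5 - 15x^4 - 56x^3 + 9x^2 - 10x + 3
order-2 term: 1242x^4 - (975/2)x^3 + 110x^2 - 96x - 1/2
order-3 term: 7866x^3 - 4109x^2 + (13961/6)x - 4063/6
order-4 term: 19665x^2 - (44143/4)x + 24943/6
order-5 term: 19665x - 83473/10
order-6 term: 6555
the series for exp((∇ + D_q)) f terminates at order 6
exp((∇ + D_q)) f = x^6 + 69x^5 + 1223x^4 + (14645/2)x^3 + 15675x^2 + (130201/12)x + 33829/20

the image equals g(x) = x^6 + 69x^5 + 1223x^4 + (14645/2)x^3 + 15675x^2 + (130201/12)x + 33829/20


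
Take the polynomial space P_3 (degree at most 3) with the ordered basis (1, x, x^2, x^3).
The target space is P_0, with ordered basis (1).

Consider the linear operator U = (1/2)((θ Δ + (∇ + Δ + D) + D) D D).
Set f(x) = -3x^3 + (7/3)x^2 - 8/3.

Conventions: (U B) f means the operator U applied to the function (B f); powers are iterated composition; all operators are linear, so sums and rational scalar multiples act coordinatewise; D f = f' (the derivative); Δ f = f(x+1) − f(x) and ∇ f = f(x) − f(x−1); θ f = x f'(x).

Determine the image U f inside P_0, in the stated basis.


the result is g(x) = -36

D f = -9x^2 + (14/3)x
D D f = -18x + 14/3
Δ D D f = -18
θ Δ D D f = 0
∇ D D f = -18
Δ D D f = -18
D D D f = -18
(∇ + Δ + D) D D f = -54
D D D f = -18
(θ Δ + (∇ + Δ + D) + D) D D f = -72
((1/2)((θ Δ + (∇ + Δ + D) + D) D D)) f = -36


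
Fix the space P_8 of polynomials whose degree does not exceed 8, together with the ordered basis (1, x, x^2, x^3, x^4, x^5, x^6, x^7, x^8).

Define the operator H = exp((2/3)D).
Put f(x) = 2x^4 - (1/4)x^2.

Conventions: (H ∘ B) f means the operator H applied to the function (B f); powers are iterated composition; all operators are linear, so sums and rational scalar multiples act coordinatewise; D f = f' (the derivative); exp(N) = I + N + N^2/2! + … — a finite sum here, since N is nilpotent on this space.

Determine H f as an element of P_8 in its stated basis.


order-1 term: (16/3)x^3 - (1/3)x
order-2 term: (16/3)x^2 - 1/9
order-3 term: (64/27)x
order-4 term: 32/81
the series for exp((2/3)D) f terminates at order 4
exp((2/3)D) f = 2x^4 + (16/3)x^3 + (61/12)x^2 + (55/27)x + 23/81

the result is g(x) = 2x^4 + (16/3)x^3 + (61/12)x^2 + (55/27)x + 23/81


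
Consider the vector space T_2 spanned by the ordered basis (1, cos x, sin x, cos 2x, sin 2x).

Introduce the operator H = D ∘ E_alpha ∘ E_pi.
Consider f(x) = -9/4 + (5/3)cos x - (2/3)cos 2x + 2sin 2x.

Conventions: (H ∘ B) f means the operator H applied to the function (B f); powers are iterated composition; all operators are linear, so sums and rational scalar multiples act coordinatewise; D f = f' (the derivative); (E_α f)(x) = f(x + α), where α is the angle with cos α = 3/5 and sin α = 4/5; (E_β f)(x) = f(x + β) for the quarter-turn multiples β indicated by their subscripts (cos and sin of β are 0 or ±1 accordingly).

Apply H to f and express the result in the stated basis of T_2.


the image equals g(x) = (4/3)cos x + sin x + (4/25)cos 2x - (316/75)sin 2x

E_pi f = -9/4 - (5/3)cos x - (2/3)cos 2x + 2sin 2x
E_alpha E_pi f = -9/4 - cos x + (4/3)sin x + (158/75)cos 2x + (2/25)sin 2x
D (E_alpha ∘ E_pi) f = (4/3)cos x + sin x + (4/25)cos 2x - (316/75)sin 2x


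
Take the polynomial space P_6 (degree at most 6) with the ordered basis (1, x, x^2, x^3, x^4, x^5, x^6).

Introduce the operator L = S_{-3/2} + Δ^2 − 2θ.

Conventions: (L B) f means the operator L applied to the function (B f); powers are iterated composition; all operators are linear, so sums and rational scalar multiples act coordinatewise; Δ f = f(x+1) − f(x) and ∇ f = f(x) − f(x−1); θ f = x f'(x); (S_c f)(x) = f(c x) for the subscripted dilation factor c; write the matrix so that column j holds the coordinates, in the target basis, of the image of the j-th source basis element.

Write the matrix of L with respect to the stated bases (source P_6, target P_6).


the matrix is [[1, 0, 2, 6, 14, 30, 62]; [0, -7/2, 0, 6, 24, 70, 180]; [0, 0, -7/4, 0, 12, 60, 210]; [0, 0, 0, -75/8, 0, 20, 120]; [0, 0, 0, 0, -47/16, 0, 30]; [0, 0, 0, 0, 0, -563/32, 0]; [0, 0, 0, 0, 0, 0, -39/64]] (rows listed top to bottom)

image of 1: 1
image of x: -(7/2)x
image of x^2: -(7/4)x^2 + 2
image of x^3: -(75/8)x^3 + 6x + 6
image of x^4: -(47/16)x^4 + 12x^2 + 24x + 14
image of x^5: -(563/32)x^5 + 20x^3 + 60x^2 + 70x + 30
image of x^6: -(39/64)x^6 + 30x^4 + 120x^3 + 210x^2 + 180x + 62
each image's coordinates form column j of the matrix


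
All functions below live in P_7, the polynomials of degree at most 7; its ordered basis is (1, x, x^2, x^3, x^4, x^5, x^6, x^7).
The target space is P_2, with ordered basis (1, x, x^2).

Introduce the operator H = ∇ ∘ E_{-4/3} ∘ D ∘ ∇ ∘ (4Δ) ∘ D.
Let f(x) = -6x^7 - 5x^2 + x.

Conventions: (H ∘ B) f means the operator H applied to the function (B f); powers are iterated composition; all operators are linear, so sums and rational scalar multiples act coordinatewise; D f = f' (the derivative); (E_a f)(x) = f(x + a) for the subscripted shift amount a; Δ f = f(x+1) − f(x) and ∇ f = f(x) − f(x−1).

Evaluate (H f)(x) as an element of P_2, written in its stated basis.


the result is g(x) = -60480x^2 + 221760x - 218400

D f = -42x^6 - 10x + 1
Δ D f = -252x^5 - 630x^4 - 840x^3 - 630x^2 - 252x - 52
(4Δ) D f = -1008x^5 - 2520x^4 - 3360x^3 - 2520x^2 - 1008x - 208
∇ (4Δ) D f = -5040x^4 - 5040x^2 - 336
D ∇ (4Δ) D f = -20160x^3 - 10080x
E_{-4/3} D ∇ (4Δ) D f = -20160x^3 + 80640x^2 - 117600x + 183680/3
∇ (E_{-4/3} ∘ D ∘ ∇) (4Δ) D f = -60480x^2 + 221760x - 218400


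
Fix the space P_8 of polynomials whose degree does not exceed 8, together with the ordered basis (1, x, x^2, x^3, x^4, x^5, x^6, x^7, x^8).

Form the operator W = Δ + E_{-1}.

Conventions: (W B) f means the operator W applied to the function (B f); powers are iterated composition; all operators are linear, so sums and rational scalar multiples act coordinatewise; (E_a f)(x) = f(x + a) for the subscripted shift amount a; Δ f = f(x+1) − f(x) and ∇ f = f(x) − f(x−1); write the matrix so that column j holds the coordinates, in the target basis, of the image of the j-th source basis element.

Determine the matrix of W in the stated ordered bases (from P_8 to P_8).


the matrix is [[1, 0, 2, 0, 2, 0, 2, 0, 2]; [0, 1, 0, 6, 0, 10, 0, 14, 0]; [0, 0, 1, 0, 12, 0, 30, 0, 56]; [0, 0, 0, 1, 0, 20, 0, 70, 0]; [0, 0, 0, 0, 1, 0, 30, 0, 140]; [0, 0, 0, 0, 0, 1, 0, 42, 0]; [0, 0, 0, 0, 0, 0, 1, 0, 56]; [0, 0, 0, 0, 0, 0, 0, 1, 0]; [0, 0, 0, 0, 0, 0, 0, 0, 1]] (rows listed top to bottom)

image of 1: 1
image of x: x
image of x^2: x^2 + 2
image of x^3: x^3 + 6x
image of x^4: x^4 + 12x^2 + 2
image of x^5: x^5 + 20x^3 + 10x
image of x^6: x^6 + 30x^4 + 30x^2 + 2
image of x^7: x^7 + 42x^5 + 70x^3 + 14x
image of x^8: x^8 + 56x^6 + 140x^4 + 56x^2 + 2
each image's coordinates form column j of the matrix


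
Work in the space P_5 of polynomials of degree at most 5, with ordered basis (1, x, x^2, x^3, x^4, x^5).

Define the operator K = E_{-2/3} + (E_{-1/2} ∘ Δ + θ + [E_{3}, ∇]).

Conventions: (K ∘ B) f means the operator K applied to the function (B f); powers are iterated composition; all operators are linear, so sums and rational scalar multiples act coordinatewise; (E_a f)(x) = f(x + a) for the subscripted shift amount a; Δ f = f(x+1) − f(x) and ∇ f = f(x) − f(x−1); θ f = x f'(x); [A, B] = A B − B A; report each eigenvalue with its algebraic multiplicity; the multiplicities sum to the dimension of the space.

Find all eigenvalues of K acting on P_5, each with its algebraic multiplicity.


λ = 1 (multiplicity 1), λ = 2 (multiplicity 1), λ = 3 (multiplicity 1), λ = 4 (multiplicity 1), λ = 5 (multiplicity 1), λ = 6 (multiplicity 1)

image of 1: 1
image of x: 2x + 1/3
image of x^2: 3x^2 + (2/3)x + 4/9
image of x^3: 4x^3 + x^2 + (4/3)x - 5/108
image of x^4: 5x^4 + (4/3)x^3 + (8/3)x^2 - (5/27)x + 16/81
image of x^5: 6x^5 + (5/3)x^4 + (40/9)x^3 - (25/54)x^2 + (80/81)x - 269/3888
the matrix is upper triangular; its diagonal is (1, 2, 3, 4, 5, 6)
for a triangular matrix the eigenvalues are the diagonal entries, with algebraic multiplicity their repetition count


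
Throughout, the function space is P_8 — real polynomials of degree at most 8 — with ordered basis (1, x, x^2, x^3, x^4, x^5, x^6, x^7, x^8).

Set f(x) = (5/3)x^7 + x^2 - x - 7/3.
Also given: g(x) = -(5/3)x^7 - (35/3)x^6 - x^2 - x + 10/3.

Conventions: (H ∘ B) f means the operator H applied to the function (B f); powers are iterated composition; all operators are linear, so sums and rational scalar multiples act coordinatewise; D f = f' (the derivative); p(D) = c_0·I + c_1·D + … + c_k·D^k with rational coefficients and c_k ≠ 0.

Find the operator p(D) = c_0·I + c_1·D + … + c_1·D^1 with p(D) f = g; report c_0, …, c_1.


D^0 f = (5/3)x^7 + x^2 - x - 7/3
D^1 f = (35/3)x^6 + 2x - 1
matching coefficients of g against c_0 f + c_1 Df + … from the top degree down determines the c_i
solution: c_0 = -1, c_1 = -1

p(D) = -I − D, i.e. c_0 = -1, c_1 = -1


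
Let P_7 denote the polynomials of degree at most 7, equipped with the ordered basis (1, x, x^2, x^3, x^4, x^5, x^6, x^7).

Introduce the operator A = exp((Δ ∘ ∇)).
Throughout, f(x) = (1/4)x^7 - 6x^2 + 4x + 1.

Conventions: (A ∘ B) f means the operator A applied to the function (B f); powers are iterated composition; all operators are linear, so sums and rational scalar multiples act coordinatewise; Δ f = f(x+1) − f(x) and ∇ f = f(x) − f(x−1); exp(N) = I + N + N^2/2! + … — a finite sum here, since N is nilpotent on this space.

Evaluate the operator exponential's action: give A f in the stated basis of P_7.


order-1 term: (21/2)x^5 + (35/2)x^3 + (7/2)x - 12
order-2 term: 105x^3 + 105x
order-3 term: 210x
the series for exp((Δ ∘ ∇)) f terminates at order 3
exp((Δ ∘ ∇)) f = (1/4)x^7 + (21/2)x^5 + (245/2)x^3 - 6x^2 + (645/2)x - 11

the image equals g(x) = (1/4)x^7 + (21/2)x^5 + (245/2)x^3 - 6x^2 + (645/2)x - 11


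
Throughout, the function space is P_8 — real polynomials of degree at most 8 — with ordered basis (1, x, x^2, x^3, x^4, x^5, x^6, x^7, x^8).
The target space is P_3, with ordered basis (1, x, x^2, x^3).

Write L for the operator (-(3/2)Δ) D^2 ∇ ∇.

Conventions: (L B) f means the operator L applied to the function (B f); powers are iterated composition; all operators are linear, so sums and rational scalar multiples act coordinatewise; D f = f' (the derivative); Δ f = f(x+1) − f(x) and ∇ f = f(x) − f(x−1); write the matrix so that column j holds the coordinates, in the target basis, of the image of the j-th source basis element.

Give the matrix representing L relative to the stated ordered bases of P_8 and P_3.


image of 1: 0
image of x: 0
image of x^2: 0
image of x^3: 0
image of x^4: 0
image of x^5: -180
image of x^6: -1080x + 540
image of x^7: -3780x^2 + 3780x - 1890
image of x^8: -10080x^3 + 15120x^2 - 15120x + 5040
each image's coordinates form column j of the matrix

the matrix is [[0, 0, 0, 0, 0, -180, 540, -1890, 5040]; [0, 0, 0, 0, 0, 0, -1080, 3780, -15120]; [0, 0, 0, 0, 0, 0, 0, -3780, 15120]; [0, 0, 0, 0, 0, 0, 0, 0, -10080]] (rows listed top to bottom)


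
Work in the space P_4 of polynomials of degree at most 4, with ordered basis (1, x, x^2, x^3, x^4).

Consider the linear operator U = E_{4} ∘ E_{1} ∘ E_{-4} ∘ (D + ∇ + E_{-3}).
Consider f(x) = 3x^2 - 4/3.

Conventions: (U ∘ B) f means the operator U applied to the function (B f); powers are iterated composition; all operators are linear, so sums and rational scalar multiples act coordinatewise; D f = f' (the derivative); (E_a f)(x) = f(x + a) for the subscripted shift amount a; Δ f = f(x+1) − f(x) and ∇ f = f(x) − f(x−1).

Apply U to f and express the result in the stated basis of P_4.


D f = 6x
∇ f = 6x - 3
E_{-3} f = 3x^2 - 18x + 77/3
(D + ∇ + E_{-3}) f = 3x^2 - 6x + 68/3
E_{-4} (D + ∇ + E_{-3}) f = 3x^2 - 30x + 284/3
E_{1} E_{-4} (D + ∇ + E_{-3}) f = 3x^2 - 24x + 203/3
E_{4} (E_{1} ∘ E_{-4}) (D + ∇ + E_{-3}) f = 3x^2 + 59/3

the image equals g(x) = 3x^2 + 59/3


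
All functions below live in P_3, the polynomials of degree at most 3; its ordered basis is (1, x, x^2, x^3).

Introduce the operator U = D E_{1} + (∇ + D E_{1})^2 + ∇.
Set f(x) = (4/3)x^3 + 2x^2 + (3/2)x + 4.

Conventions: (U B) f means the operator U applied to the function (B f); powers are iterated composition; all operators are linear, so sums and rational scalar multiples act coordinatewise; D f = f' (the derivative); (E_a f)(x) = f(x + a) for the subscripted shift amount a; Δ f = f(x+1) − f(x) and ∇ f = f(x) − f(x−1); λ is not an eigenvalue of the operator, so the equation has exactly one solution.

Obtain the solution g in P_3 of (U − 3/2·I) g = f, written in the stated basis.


the result is g(x) = -(8/9)x^3 - (44/9)x^2 - (811/27)x - 6604/81

write g with unknown coordinates in the stated basis and equate coefficients in (U − 3/2·I) g = f
solving from the highest basis element down gives g = -(8/9)x^3 - (44/9)x^2 - (811/27)x - 6604/81
check: U g = -(16/3)x^2 - (392/9)x - 3194/27
so U g − 3/2·g = (4/3)x^3 + 2x^2 + (3/2)x + 4 = f ✓


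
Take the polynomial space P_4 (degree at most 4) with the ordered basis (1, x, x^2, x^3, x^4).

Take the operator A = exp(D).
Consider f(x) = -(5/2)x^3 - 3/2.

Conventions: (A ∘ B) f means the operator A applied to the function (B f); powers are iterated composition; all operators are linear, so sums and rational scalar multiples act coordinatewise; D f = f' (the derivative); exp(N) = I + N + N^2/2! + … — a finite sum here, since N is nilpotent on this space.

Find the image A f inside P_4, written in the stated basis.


order-1 term: -(15/2)x^2
order-2 term: -(15/2)x
order-3 term: -5/2
the series for exp(D) f terminates at order 3
exp(D) f = -(5/2)x^3 - (15/2)x^2 - (15/2)x - 4

the result is g(x) = -(5/2)x^3 - (15/2)x^2 - (15/2)x - 4


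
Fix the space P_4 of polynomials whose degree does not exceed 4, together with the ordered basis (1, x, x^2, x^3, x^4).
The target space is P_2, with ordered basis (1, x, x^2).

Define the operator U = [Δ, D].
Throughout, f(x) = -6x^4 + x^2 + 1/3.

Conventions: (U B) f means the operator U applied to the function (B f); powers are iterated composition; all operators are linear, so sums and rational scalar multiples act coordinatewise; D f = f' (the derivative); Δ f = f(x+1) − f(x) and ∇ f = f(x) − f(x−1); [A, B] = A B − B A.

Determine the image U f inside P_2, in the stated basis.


D f = -24x^3 + 2x
Δ D f = -72x^2 - 72x - 22
Δ f = -24x^3 - 36x^2 - 22x - 5
D Δ f = -72x^2 - 72x - 22
[Δ, D] f = 0

g(x) = 0


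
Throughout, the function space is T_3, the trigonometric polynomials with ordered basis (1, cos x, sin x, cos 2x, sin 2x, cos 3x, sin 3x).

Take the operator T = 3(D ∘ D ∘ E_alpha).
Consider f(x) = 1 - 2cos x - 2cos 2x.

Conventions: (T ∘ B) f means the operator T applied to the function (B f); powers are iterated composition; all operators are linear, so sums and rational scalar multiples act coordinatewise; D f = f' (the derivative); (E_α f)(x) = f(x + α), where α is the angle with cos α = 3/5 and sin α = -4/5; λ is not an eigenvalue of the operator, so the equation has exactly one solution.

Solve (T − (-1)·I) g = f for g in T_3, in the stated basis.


the result is g(x) = 1 + (1/4)cos x - (3/4)sin x - (218/3793)cos 2x - (576/3793)sin 2x

write g with unknown coordinates in the stated basis and equate coefficients in (T − (-1)·I) g = f
solving from the highest basis element down gives g = 1 + (1/4)cos x - (3/4)sin x - (218/3793)cos 2x - (576/3793)sin 2x
check: T g = -(9/4)cos x + (3/4)sin x - (7368/3793)cos 2x + (576/3793)sin 2x
so T g − (-1)·g = 1 - 2cos x - 2cos 2x = f ✓


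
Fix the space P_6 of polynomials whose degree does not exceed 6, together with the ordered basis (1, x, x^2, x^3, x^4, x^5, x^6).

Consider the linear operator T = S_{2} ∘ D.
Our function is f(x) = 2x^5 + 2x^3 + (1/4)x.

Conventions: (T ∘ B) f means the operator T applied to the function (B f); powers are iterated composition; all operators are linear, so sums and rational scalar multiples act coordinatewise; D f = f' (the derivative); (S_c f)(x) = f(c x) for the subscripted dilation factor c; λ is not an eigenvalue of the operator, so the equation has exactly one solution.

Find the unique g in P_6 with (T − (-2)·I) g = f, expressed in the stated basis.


g(x) = x^5 - 40x^4 + 641x^3 - 3846x^2 + (61537/8)x - 61537/16

write g with unknown coordinates in the stated basis and equate coefficients in (T − (-2)·I) g = f
solving from the highest basis element down gives g = x^5 - 40x^4 + 641x^3 - 3846x^2 + (61537/8)x - 61537/16
check: T g = 80x^4 - 1280x^3 + 7692x^2 - 15384x + 61537/8
so T g − (-2)·g = 2x^5 + 2x^3 + (1/4)x = f ✓


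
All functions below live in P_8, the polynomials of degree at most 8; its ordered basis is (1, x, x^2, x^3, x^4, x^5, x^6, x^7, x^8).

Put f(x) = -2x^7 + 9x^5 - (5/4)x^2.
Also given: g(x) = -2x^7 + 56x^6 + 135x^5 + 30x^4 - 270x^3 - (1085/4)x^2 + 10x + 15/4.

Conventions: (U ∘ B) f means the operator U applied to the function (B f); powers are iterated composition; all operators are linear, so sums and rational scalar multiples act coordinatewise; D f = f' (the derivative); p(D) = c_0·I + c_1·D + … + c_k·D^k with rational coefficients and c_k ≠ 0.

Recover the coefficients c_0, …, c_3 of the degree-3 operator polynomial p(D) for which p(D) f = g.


D^0 f = -2x^7 + 9x^5 - (5/4)x^2
D^1 f = -14x^6 + 45x^4 - (5/2)x
D^2 f = -84x^5 + 180x^3 - 5/2
D^3 f = -420x^4 + 540x^2
matching coefficients of g against c_0 f + c_1 Df + … from the top degree down determines the c_i
solution: c_0 = 1, c_1 = -4, c_2 = -3/2, c_3 = -1/2

p(D) = I − 4·D − (3/2)·D^2 − (1/2)·D^3, i.e. c_0 = 1, c_1 = -4, c_2 = -3/2, c_3 = -1/2


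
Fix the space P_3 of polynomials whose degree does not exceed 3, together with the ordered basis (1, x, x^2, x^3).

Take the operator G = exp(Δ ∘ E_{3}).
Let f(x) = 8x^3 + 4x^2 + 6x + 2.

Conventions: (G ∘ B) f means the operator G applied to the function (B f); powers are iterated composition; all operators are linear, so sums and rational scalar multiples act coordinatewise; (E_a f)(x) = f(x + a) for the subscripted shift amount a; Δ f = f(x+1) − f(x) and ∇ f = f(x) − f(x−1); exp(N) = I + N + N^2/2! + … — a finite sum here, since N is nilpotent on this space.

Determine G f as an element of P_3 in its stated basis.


order-1 term: 24x^2 + 176x + 330
order-2 term: 24x + 172
order-3 term: 8
the series for exp(Δ ∘ E_{3}) f terminates at order 3
exp(Δ ∘ E_{3}) f = 8x^3 + 28x^2 + 206x + 512

the image equals g(x) = 8x^3 + 28x^2 + 206x + 512


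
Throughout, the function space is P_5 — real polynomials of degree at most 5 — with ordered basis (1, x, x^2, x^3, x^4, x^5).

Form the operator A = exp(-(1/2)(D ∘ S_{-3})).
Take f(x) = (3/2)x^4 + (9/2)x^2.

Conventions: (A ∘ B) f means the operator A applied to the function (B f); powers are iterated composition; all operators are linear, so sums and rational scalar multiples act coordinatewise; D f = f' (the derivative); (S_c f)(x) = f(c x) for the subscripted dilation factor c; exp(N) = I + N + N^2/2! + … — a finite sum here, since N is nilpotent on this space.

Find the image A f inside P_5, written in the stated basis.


the result is g(x) = (3/2)x^4 - 243x^3 - (19665/4)x^2 + (58887/4)x + 176175/32

order-1 term: -243x^3 - (81/2)x
order-2 term: -(19683/4)x^2 - 243/8
order-3 term: (59049/4)x
order-4 term: 177147/32
the series for exp(-(1/2)(D ∘ S_{-3})) f terminates at order 4
exp(-(1/2)(D ∘ S_{-3})) f = (3/2)x^4 - 243x^3 - (19665/4)x^2 + (58887/4)x + 176175/32


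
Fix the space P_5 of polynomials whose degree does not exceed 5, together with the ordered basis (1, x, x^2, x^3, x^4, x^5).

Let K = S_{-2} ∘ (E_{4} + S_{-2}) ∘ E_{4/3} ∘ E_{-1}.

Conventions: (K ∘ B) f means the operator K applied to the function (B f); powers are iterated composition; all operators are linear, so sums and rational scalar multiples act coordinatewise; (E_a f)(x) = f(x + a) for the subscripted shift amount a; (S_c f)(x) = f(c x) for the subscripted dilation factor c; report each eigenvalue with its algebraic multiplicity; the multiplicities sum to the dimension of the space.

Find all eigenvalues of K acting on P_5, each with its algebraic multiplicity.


λ = 2 (multiplicity 2), λ = 20 (multiplicity 1), λ = 56 (multiplicity 1), λ = 272 (multiplicity 1), λ = 992 (multiplicity 1)

image of 1: 2
image of x: 2x + 14/3
image of x^2: 20x^2 - (44/3)x + 170/9
image of x^3: 56x^3 + 68x^2 - (334/3)x + 2198/27
image of x^4: 272x^4 - (160/3)x^3 + (1384/3)x^2 - (17560/27)x + 28562/81
image of x^5: 992x^5 + (2320/3)x^4 - (12880/9)x^3 + (88040/27)x^2 - (285590/81)x + 371294/243
the matrix is upper triangular; its diagonal is (2, 2, 20, 56, 272, 992)
for a triangular matrix the eigenvalues are the diagonal entries, with algebraic multiplicity their repetition count


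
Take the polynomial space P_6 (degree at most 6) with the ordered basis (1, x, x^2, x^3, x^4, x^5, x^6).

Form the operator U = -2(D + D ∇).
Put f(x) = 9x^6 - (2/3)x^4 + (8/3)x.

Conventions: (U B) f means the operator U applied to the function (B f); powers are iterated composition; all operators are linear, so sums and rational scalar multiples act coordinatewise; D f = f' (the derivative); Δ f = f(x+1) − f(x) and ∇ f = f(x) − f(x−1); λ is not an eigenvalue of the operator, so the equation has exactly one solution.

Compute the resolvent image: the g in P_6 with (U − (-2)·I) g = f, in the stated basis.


write g with unknown coordinates in the stated basis and equate coefficients in (U − (-2)·I) g = f
solving from the highest basis element down gives g = (9/2)x^6 + 27x^5 + (809/3)x^4 + (4046/3)x^3 + 6742x^2 + (56239/3)x + 29155
check: U g = -54x^5 - 540x^4 - (8092/3)x^3 - 13484x^2 - 37490x - 58310
so U g − (-2)·g = 9x^6 - (2/3)x^4 + (8/3)x = f ✓

g(x) = (9/2)x^6 + 27x^5 + (809/3)x^4 + (4046/3)x^3 + 6742x^2 + (56239/3)x + 29155
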